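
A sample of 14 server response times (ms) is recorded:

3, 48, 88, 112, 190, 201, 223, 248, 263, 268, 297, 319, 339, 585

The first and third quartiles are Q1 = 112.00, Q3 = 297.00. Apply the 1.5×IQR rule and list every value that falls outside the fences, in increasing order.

585

IQR = Q3 − Q1 = 297.00 − 112.00 = 185.00.
Lower fence = Q1 − 1.5·IQR = 112.00 − 277.50 = -165.50.
Upper fence = Q3 + 1.5·IQR = 297.00 + 277.50 = 574.50.
585 > 574.50 → outlier.
All remaining values lie within [-165.50, 574.50].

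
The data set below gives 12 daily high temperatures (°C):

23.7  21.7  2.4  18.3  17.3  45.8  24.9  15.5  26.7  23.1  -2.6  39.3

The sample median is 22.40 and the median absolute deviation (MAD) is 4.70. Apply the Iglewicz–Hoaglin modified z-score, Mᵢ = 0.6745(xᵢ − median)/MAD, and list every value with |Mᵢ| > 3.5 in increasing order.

|Mᵢ| > 3.5 ⇔ |xᵢ − 22.40| > 3.5·4.70/0.6745 = 24.39.
So outliers lie outside [-1.99, 46.79].
-2.6: M = -3.59 → outlier.

-2.6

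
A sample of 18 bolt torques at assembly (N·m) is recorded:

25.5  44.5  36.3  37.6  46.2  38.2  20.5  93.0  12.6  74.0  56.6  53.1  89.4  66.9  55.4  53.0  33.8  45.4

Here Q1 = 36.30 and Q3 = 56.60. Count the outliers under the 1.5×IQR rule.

IQR = 20.30; fences at 36.30 − 30.45 = 5.85 and 56.60 + 30.45 = 87.05.
Outside the cutoffs: 89.4, 93.0.

2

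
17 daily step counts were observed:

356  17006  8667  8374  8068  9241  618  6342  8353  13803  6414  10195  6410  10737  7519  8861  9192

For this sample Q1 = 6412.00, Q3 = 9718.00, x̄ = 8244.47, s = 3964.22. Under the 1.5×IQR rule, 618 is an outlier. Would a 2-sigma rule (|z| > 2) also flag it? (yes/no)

no

z = (618 − 8244.47) / 3964.22 = -1.92.
|z| = 1.92 ≤ 2.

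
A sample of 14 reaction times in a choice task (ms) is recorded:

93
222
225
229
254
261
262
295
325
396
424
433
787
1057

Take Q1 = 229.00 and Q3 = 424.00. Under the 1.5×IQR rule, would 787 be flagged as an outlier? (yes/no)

IQR = Q3 − Q1 = 424.00 − 229.00 = 195.00.
Lower fence = Q1 − 1.5·IQR = 229.00 − 292.50 = -63.50.
Upper fence = Q3 + 1.5·IQR = 424.00 + 292.50 = 716.50.
787 lies above the upper fence.

yes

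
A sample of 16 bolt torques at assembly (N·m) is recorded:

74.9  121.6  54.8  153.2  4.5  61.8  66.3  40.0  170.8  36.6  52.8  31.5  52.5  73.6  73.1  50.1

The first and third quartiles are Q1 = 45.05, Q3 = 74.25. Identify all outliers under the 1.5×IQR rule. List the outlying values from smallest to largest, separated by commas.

IQR = Q3 − Q1 = 74.25 − 45.05 = 29.20.
Lower fence = Q1 − 1.5·IQR = 45.05 − 43.80 = 1.25.
Upper fence = Q3 + 1.5·IQR = 74.25 + 43.80 = 118.05.
121.6 > 118.05 → outlier.
153.2 > 118.05 → outlier.
170.8 > 118.05 → outlier.
All remaining values lie within [1.25, 118.05].

121.6, 153.2, 170.8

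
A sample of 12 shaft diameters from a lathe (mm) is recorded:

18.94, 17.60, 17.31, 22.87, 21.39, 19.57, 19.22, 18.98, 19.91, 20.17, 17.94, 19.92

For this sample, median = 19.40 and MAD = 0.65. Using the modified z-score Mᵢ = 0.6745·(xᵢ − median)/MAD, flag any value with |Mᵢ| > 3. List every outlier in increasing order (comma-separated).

22.87

|Mᵢ| > 3 ⇔ |xᵢ − 19.40| > 3·0.65/0.6745 = 2.89.
So outliers lie outside [16.51, 22.29].
22.87: M = 3.60 → outlier.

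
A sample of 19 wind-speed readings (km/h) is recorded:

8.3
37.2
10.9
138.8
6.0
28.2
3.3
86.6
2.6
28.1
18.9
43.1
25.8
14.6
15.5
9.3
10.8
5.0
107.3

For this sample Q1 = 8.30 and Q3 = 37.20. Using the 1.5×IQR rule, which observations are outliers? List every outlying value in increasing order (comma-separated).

IQR = Q3 − Q1 = 37.20 − 8.30 = 28.90.
Lower fence = Q1 − 1.5·IQR = 8.30 − 43.35 = -35.05.
Upper fence = Q3 + 1.5·IQR = 37.20 + 43.35 = 80.55.
86.6 > 80.55 → outlier.
107.3 > 80.55 → outlier.
138.8 > 80.55 → outlier.
All remaining values lie within [-35.05, 80.55].

86.6, 107.3, 138.8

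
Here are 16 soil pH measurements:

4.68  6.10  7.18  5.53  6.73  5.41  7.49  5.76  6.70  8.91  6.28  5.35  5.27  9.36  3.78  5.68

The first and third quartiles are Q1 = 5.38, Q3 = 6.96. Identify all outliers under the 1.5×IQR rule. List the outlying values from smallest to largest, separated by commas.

9.36

IQR = Q3 − Q1 = 6.96 − 5.38 = 1.58.
Lower fence = Q1 − 1.5·IQR = 5.38 − 2.37 = 3.01.
Upper fence = Q3 + 1.5·IQR = 6.96 + 2.37 = 9.33.
9.36 > 9.33 → outlier.
All remaining values lie within [3.01, 9.33].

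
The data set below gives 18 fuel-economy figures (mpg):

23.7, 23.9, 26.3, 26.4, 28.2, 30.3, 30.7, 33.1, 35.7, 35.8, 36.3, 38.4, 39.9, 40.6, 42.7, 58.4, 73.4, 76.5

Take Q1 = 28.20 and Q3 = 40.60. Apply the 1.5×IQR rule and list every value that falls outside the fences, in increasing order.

IQR = Q3 − Q1 = 40.60 − 28.20 = 12.40.
Lower fence = Q1 − 1.5·IQR = 28.20 − 18.60 = 9.60.
Upper fence = Q3 + 1.5·IQR = 40.60 + 18.60 = 59.20.
73.4 > 59.20 → outlier.
76.5 > 59.20 → outlier.
All remaining values lie within [9.60, 59.20].

73.4, 76.5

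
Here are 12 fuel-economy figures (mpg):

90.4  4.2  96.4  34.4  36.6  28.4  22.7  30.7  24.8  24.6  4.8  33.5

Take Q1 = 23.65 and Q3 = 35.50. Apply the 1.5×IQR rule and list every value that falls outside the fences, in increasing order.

4.2, 4.8, 90.4, 96.4

IQR = Q3 − Q1 = 35.50 − 23.65 = 11.85.
Lower fence = Q1 − 1.5·IQR = 23.65 − 17.775 = 5.875.
Upper fence = Q3 + 1.5·IQR = 35.50 + 17.775 = 53.275.
4.2 < 5.875 → outlier.
4.8 < 5.875 → outlier.
90.4 > 53.275 → outlier.
96.4 > 53.275 → outlier.
All remaining values lie within [5.875, 53.275].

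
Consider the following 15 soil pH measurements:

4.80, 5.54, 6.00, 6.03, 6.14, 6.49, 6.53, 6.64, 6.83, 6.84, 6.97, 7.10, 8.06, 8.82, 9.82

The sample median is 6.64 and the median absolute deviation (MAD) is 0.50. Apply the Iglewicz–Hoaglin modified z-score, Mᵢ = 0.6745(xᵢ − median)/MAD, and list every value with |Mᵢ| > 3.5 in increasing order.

9.82

|Mᵢ| > 3.5 ⇔ |xᵢ − 6.64| > 3.5·0.50/0.6745 = 2.59.
So outliers lie outside [4.05, 9.23].
9.82: M = 4.29 → outlier.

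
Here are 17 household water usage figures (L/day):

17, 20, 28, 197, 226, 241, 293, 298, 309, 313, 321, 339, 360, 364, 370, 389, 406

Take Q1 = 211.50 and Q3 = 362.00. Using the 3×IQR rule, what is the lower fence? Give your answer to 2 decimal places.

-240.00

IQR = Q3 − Q1 = 362.00 − 211.50 = 150.50.
Lower fence = Q1 − 3·IQR = 211.50 − 451.50 = -240.00.
Upper fence = Q3 + 3·IQR = 362.00 + 451.50 = 813.50.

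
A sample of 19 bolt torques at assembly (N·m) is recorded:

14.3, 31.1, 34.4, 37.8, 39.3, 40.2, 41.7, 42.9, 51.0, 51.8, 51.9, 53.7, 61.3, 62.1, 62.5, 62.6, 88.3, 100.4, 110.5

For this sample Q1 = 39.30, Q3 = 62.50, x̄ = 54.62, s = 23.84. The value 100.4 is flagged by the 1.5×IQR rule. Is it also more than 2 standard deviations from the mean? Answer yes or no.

z = (100.4 − 54.62) / 23.84 = 1.92.
|z| = 1.92 ≤ 2.

no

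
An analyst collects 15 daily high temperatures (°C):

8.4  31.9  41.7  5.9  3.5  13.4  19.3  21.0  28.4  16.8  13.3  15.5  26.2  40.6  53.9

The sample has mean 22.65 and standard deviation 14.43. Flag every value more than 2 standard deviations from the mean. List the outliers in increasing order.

53.9

Cutoffs at x̄ ± 2s: 22.65 ± 2·14.43 = [-6.21, 51.51].
53.9: z = 2.17, |z| > 2 → outlier.
Every other value lies within [-6.21, 51.51].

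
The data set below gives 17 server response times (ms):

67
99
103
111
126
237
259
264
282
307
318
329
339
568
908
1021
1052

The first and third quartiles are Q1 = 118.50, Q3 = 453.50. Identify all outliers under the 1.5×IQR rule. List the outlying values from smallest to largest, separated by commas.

IQR = Q3 − Q1 = 453.50 − 118.50 = 335.00.
Lower fence = Q1 − 1.5·IQR = 118.50 − 502.50 = -384.00.
Upper fence = Q3 + 1.5·IQR = 453.50 + 502.50 = 956.00.
1021 > 956.00 → outlier.
1052 > 956.00 → outlier.
All remaining values lie within [-384.00, 956.00].

1021, 1052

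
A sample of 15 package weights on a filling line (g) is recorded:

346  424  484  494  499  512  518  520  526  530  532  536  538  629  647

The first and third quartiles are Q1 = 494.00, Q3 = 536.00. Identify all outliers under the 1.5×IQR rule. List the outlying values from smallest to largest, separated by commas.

346, 424, 629, 647

IQR = Q3 − Q1 = 536.00 − 494.00 = 42.00.
Lower fence = Q1 − 1.5·IQR = 494.00 − 63.00 = 431.00.
Upper fence = Q3 + 1.5·IQR = 536.00 + 63.00 = 599.00.
346 < 431.00 → outlier.
424 < 431.00 → outlier.
629 > 599.00 → outlier.
647 > 599.00 → outlier.
All remaining values lie within [431.00, 599.00].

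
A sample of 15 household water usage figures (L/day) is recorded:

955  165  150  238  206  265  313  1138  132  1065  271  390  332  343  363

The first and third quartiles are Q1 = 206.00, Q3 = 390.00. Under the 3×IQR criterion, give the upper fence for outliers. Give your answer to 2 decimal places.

942.00

IQR = Q3 − Q1 = 390.00 − 206.00 = 184.00.
Lower fence = Q1 − 3·IQR = 206.00 − 552.00 = -346.00.
Upper fence = Q3 + 3·IQR = 390.00 + 552.00 = 942.00.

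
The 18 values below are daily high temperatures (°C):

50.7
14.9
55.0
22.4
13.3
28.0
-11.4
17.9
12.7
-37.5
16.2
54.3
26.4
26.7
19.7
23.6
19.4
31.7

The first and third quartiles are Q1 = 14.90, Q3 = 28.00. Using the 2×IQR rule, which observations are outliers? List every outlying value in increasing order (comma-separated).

-37.5, -11.4, 54.3, 55.0

IQR = Q3 − Q1 = 28.00 − 14.90 = 13.10.
Lower fence = Q1 − 2·IQR = 14.90 − 26.20 = -11.30.
Upper fence = Q3 + 2·IQR = 28.00 + 26.20 = 54.20.
-37.5 < -11.30 → outlier.
-11.4 < -11.30 → outlier.
54.3 > 54.20 → outlier.
55.0 > 54.20 → outlier.
All remaining values lie within [-11.30, 54.20].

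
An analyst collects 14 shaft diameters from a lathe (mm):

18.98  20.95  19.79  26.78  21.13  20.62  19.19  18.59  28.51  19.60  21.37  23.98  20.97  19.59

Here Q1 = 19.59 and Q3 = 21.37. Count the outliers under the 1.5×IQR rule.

2

IQR = 1.78; fences at 19.59 − 2.67 = 16.92 and 21.37 + 2.67 = 24.04.
Outside the cutoffs: 26.78, 28.51.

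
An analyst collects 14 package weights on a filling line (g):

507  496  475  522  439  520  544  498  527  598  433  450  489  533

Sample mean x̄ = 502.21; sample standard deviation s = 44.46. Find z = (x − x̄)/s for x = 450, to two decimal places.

z = (450 − 502.21) / 44.46 = -1.17.

-1.17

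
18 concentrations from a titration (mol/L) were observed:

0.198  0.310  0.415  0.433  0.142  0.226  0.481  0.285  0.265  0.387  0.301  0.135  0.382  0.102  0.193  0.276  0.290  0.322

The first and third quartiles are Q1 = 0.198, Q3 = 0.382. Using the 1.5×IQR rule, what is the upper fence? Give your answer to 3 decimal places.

IQR = Q3 − Q1 = 0.382 − 0.198 = 0.184.
Lower fence = Q1 − 1.5·IQR = 0.198 − 0.276 = -0.078.
Upper fence = Q3 + 1.5·IQR = 0.382 + 0.276 = 0.658.

0.658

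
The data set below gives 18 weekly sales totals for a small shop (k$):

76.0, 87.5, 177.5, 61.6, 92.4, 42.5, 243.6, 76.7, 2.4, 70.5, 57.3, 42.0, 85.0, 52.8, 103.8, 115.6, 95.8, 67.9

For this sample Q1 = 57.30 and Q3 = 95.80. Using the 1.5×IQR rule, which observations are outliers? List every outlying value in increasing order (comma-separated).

IQR = Q3 − Q1 = 95.80 − 57.30 = 38.50.
Lower fence = Q1 − 1.5·IQR = 57.30 − 57.75 = -0.45.
Upper fence = Q3 + 1.5·IQR = 95.80 + 57.75 = 153.55.
177.5 > 153.55 → outlier.
243.6 > 153.55 → outlier.
All remaining values lie within [-0.45, 153.55].

177.5, 243.6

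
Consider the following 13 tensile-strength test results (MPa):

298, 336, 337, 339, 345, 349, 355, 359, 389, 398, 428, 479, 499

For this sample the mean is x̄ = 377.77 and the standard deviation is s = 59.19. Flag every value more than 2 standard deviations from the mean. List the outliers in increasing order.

499

Cutoffs at x̄ ± 2s: 377.77 ± 2·59.19 = [259.39, 496.15].
499: z = 2.05, |z| > 2 → outlier.
Every other value lies within [259.39, 496.15].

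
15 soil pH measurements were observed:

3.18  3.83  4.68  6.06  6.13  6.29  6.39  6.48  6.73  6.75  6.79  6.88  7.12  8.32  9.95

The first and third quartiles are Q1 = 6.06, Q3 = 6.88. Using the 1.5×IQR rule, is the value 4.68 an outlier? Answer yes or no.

IQR = Q3 − Q1 = 6.88 − 6.06 = 0.82.
Lower fence = Q1 − 1.5·IQR = 6.06 − 1.23 = 4.83.
Upper fence = Q3 + 1.5·IQR = 6.88 + 1.23 = 8.11.
4.68 lies below the lower fence.

yes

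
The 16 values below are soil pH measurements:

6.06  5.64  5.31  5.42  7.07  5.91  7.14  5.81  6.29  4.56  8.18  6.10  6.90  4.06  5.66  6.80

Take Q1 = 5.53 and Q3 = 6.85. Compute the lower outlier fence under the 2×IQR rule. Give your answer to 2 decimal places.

2.89

IQR = Q3 − Q1 = 6.85 − 5.53 = 1.32.
Lower fence = Q1 − 2·IQR = 5.53 − 2.64 = 2.89.
Upper fence = Q3 + 2·IQR = 6.85 + 2.64 = 9.49.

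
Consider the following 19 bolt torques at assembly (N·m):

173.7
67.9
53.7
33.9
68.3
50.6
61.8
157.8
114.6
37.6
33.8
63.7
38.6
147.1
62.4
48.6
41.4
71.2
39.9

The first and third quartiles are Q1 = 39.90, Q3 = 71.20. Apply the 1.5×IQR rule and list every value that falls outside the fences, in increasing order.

IQR = Q3 − Q1 = 71.20 − 39.90 = 31.30.
Lower fence = Q1 − 1.5·IQR = 39.90 − 46.95 = -7.05.
Upper fence = Q3 + 1.5·IQR = 71.20 + 46.95 = 118.15.
147.1 > 118.15 → outlier.
157.8 > 118.15 → outlier.
173.7 > 118.15 → outlier.
All remaining values lie within [-7.05, 118.15].

147.1, 157.8, 173.7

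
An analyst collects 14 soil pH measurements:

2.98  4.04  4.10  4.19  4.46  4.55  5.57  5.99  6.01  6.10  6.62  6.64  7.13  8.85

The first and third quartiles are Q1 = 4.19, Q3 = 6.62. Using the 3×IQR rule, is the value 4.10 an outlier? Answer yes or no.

IQR = Q3 − Q1 = 6.62 − 4.19 = 2.43.
Lower fence = Q1 − 3·IQR = 4.19 − 7.29 = -3.10.
Upper fence = Q3 + 3·IQR = 6.62 + 7.29 = 13.91.
4.10 lies within [-3.10, 13.91].

no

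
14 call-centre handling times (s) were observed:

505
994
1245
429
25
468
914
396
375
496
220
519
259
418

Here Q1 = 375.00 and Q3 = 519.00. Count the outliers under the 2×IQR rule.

4

IQR = 144.00; fences at 375.00 − 288.00 = 87.00 and 519.00 + 288.00 = 807.00.
Outside the cutoffs: 25, 914, 994, 1245.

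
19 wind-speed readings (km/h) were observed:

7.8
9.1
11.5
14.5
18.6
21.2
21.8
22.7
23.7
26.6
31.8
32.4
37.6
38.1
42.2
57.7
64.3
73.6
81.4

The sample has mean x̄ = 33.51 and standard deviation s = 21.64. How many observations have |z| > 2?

1

Cutoffs: x̄ ± 2s = [-9.77, 76.79].
Outside the cutoffs: 81.4.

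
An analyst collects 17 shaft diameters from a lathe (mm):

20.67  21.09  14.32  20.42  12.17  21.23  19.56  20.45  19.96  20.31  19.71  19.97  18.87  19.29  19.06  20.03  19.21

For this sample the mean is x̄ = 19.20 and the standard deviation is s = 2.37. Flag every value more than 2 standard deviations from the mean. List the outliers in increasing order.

Cutoffs at x̄ ± 2s: 19.20 ± 2·2.37 = [14.46, 23.94].
12.17: z = -2.97, |z| > 2 → outlier.
14.32: z = -2.06, |z| > 2 → outlier.
Every other value lies within [14.46, 23.94].

12.17, 14.32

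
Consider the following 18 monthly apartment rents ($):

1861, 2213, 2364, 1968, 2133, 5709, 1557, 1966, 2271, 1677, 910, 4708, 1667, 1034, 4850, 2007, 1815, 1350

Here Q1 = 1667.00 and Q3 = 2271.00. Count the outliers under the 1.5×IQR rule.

3

IQR = 604.00; fences at 1667.00 − 906.00 = 761.00 and 2271.00 + 906.00 = 3177.00.
Outside the cutoffs: 4708, 4850, 5709.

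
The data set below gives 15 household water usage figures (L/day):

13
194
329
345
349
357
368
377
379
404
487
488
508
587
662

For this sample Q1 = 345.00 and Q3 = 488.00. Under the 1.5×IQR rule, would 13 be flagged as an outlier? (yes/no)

yes

IQR = Q3 − Q1 = 488.00 − 345.00 = 143.00.
Lower fence = Q1 − 1.5·IQR = 345.00 − 214.50 = 130.50.
Upper fence = Q3 + 1.5·IQR = 488.00 + 214.50 = 702.50.
13 lies below the lower fence.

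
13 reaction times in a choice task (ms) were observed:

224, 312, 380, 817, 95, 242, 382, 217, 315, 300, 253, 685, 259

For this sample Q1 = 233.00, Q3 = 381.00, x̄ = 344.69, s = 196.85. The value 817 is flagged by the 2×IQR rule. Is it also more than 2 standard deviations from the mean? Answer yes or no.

yes

z = (817 − 344.69) / 196.85 = 2.40.
|z| = 2.40 > 2.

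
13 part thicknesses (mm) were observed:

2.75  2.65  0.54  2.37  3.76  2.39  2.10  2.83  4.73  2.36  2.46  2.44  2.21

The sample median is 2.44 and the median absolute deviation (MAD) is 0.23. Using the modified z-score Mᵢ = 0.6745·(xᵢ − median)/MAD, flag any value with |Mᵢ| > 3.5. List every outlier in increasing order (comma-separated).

|Mᵢ| > 3.5 ⇔ |xᵢ − 2.44| > 3.5·0.23/0.6745 = 1.19.
So outliers lie outside [1.25, 3.63].
0.54: M = -5.57 → outlier.
3.76: M = 3.87 → outlier.
4.73: M = 6.72 → outlier.

0.54, 3.76, 4.73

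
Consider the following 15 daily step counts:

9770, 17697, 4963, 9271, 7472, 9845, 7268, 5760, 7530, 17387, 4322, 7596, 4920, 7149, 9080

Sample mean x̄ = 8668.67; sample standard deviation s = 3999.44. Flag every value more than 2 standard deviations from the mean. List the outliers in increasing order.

Cutoffs at x̄ ± 2s: 8668.67 ± 2·3999.44 = [669.79, 16667.55].
17387: z = 2.18, |z| > 2 → outlier.
17697: z = 2.26, |z| > 2 → outlier.
Every other value lies within [669.79, 16667.55].

17387, 17697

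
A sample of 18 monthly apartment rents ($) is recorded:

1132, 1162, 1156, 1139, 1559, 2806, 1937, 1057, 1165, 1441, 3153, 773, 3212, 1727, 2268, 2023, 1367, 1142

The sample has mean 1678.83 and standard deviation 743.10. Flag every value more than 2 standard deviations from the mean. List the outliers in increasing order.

3212

Cutoffs at x̄ ± 2s: 1678.83 ± 2·743.10 = [192.63, 3165.03].
3212: z = 2.06, |z| > 2 → outlier.
Every other value lies within [192.63, 3165.03].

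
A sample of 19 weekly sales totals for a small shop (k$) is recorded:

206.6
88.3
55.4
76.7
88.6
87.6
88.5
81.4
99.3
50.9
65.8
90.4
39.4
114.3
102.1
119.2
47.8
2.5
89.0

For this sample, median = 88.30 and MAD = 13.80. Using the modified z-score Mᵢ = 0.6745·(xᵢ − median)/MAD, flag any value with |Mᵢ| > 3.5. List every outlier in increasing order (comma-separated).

2.5, 206.6

|Mᵢ| > 3.5 ⇔ |xᵢ − 88.30| > 3.5·13.80/0.6745 = 71.61.
So outliers lie outside [16.69, 159.91].
2.5: M = -4.19 → outlier.
206.6: M = 5.78 → outlier.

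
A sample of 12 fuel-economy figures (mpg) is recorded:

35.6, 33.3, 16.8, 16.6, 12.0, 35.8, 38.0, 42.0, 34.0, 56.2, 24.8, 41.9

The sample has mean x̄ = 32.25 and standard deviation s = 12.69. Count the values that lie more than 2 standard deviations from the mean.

Cutoffs: x̄ ± 2s = [6.87, 57.63].
Every value lies within the cutoffs.

0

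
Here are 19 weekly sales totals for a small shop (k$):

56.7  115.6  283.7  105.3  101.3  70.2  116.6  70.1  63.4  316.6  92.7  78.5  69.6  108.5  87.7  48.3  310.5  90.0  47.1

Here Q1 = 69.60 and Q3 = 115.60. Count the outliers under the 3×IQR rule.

3

IQR = 46.00; fences at 69.60 − 138.00 = -68.40 and 115.60 + 138.00 = 253.60.
Outside the cutoffs: 283.7, 310.5, 316.6.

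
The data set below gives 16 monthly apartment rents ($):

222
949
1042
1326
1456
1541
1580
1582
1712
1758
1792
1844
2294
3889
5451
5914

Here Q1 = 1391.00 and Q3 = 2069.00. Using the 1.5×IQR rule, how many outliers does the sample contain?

4

IQR = 678.00; fences at 1391.00 − 1017.00 = 374.00 and 2069.00 + 1017.00 = 3086.00.
Outside the cutoffs: 222, 3889, 5451, 5914.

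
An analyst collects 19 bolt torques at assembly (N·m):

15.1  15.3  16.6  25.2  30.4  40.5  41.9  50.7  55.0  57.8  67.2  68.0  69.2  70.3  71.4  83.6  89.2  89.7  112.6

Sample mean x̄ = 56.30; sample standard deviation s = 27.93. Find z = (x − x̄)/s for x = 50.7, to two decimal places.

-0.20

z = (50.7 − 56.30) / 27.93 = -0.20.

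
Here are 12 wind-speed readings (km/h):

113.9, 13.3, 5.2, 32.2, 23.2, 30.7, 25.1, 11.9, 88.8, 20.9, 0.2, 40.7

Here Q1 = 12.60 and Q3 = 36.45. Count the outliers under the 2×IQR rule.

2

IQR = 23.85; fences at 12.60 − 47.70 = -35.10 and 36.45 + 47.70 = 84.15.
Outside the cutoffs: 88.8, 113.9.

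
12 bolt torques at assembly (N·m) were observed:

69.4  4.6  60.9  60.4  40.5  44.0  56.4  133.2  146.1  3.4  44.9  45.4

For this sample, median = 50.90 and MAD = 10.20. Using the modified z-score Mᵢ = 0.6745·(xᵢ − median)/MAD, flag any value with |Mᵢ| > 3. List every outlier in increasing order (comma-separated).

|Mᵢ| > 3 ⇔ |xᵢ − 50.90| > 3·10.20/0.6745 = 45.37.
So outliers lie outside [5.53, 96.27].
3.4: M = -3.14 → outlier.
4.6: M = -3.06 → outlier.
133.2: M = 5.44 → outlier.
146.1: M = 6.30 → outlier.

3.4, 4.6, 133.2, 146.1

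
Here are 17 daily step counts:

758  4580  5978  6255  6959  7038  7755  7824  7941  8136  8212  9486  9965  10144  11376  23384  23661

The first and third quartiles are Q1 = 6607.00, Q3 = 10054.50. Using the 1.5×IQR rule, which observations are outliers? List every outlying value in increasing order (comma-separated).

IQR = Q3 − Q1 = 10054.50 − 6607.00 = 3447.50.
Lower fence = Q1 − 1.5·IQR = 6607.00 − 5171.25 = 1435.75.
Upper fence = Q3 + 1.5·IQR = 10054.50 + 5171.25 = 15225.75.
758 < 1435.75 → outlier.
23384 > 15225.75 → outlier.
23661 > 15225.75 → outlier.
All remaining values lie within [1435.75, 15225.75].

758, 23384, 23661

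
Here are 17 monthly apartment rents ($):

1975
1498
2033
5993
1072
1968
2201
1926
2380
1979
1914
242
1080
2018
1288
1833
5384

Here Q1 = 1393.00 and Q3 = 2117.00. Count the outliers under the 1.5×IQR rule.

IQR = 724.00; fences at 1393.00 − 1086.00 = 307.00 and 2117.00 + 1086.00 = 3203.00.
Outside the cutoffs: 242, 5384, 5993.

3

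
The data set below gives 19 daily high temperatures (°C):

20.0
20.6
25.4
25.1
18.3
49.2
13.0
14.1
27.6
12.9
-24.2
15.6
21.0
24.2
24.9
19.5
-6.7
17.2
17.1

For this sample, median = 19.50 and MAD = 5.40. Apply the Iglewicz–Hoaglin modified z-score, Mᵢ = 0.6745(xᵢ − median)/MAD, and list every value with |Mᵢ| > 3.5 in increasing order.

-24.2, 49.2

|Mᵢ| > 3.5 ⇔ |xᵢ − 19.50| > 3.5·5.40/0.6745 = 28.02.
So outliers lie outside [-8.52, 47.52].
-24.2: M = -5.46 → outlier.
49.2: M = 3.71 → outlier.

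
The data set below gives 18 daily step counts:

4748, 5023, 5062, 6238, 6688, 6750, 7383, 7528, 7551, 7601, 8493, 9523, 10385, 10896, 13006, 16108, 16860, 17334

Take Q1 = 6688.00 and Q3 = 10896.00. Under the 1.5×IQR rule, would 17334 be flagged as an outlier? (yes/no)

IQR = Q3 − Q1 = 10896.00 − 6688.00 = 4208.00.
Lower fence = Q1 − 1.5·IQR = 6688.00 − 6312.00 = 376.00.
Upper fence = Q3 + 1.5·IQR = 10896.00 + 6312.00 = 17208.00.
17334 lies above the upper fence.

yes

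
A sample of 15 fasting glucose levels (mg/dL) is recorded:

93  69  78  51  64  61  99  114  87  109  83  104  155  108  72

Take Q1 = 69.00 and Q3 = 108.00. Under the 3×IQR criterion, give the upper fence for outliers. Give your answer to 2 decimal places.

IQR = Q3 − Q1 = 108.00 − 69.00 = 39.00.
Lower fence = Q1 − 3·IQR = 69.00 − 117.00 = -48.00.
Upper fence = Q3 + 3·IQR = 108.00 + 117.00 = 225.00.

225.00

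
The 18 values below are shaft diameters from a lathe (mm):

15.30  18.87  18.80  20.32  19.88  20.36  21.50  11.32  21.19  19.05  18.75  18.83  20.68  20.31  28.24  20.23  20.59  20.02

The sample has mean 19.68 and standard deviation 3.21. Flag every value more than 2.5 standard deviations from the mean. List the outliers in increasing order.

11.32, 28.24

Cutoffs at x̄ ± 2.5s: 19.68 ± 2.5·3.21 = [11.655, 27.705].
11.32: z = -2.60, |z| > 2.5 → outlier.
28.24: z = 2.67, |z| > 2.5 → outlier.
Every other value lies within [11.655, 27.705].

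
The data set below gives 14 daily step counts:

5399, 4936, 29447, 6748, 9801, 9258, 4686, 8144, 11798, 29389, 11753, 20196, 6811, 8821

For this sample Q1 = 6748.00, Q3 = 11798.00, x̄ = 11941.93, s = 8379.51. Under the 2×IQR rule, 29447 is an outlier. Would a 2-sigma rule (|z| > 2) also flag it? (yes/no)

yes

z = (29447 − 11941.93) / 8379.51 = 2.09.
|z| = 2.09 > 2.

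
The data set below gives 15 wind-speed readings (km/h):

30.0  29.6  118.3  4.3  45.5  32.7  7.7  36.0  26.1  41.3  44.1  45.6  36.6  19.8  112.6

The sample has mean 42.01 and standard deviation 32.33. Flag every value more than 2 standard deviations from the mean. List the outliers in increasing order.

112.6, 118.3

Cutoffs at x̄ ± 2s: 42.01 ± 2·32.33 = [-22.65, 106.67].
112.6: z = 2.18, |z| > 2 → outlier.
118.3: z = 2.36, |z| > 2 → outlier.
Every other value lies within [-22.65, 106.67].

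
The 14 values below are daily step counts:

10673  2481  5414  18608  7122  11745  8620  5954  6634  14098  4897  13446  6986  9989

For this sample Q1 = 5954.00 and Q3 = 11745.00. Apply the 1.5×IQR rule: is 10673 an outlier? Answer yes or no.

IQR = Q3 − Q1 = 11745.00 − 5954.00 = 5791.00.
Lower fence = Q1 − 1.5·IQR = 5954.00 − 8686.50 = -2732.50.
Upper fence = Q3 + 1.5·IQR = 11745.00 + 8686.50 = 20431.50.
10673 lies within [-2732.50, 20431.50].

no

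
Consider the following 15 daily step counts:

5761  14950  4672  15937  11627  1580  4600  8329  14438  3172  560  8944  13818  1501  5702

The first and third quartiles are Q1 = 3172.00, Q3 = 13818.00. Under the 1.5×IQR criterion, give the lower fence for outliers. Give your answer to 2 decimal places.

-12797.00

IQR = Q3 − Q1 = 13818.00 − 3172.00 = 10646.00.
Lower fence = Q1 − 1.5·IQR = 3172.00 − 15969.00 = -12797.00.
Upper fence = Q3 + 1.5·IQR = 13818.00 + 15969.00 = 29787.00.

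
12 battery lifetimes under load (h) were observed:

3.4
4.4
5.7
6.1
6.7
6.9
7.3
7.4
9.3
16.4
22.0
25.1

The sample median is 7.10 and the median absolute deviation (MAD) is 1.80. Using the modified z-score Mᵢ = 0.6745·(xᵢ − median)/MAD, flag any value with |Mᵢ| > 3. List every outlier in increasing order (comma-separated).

|Mᵢ| > 3 ⇔ |xᵢ − 7.10| > 3·1.80/0.6745 = 8.01.
So outliers lie outside [-0.91, 15.11].
16.4: M = 3.48 → outlier.
22.0: M = 5.58 → outlier.
25.1: M = 6.75 → outlier.

16.4, 22.0, 25.1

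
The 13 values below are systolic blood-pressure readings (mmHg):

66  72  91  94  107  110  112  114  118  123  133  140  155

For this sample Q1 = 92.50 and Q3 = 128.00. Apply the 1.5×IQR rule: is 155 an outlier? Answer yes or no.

IQR = Q3 − Q1 = 128.00 − 92.50 = 35.50.
Lower fence = Q1 − 1.5·IQR = 92.50 − 53.25 = 39.25.
Upper fence = Q3 + 1.5·IQR = 128.00 + 53.25 = 181.25.
155 lies within [39.25, 181.25].

no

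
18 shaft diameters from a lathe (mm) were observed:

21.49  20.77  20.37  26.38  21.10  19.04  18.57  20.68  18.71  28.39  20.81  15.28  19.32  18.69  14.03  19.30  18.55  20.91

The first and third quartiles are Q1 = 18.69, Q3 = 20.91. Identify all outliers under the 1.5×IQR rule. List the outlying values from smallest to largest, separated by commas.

14.03, 15.28, 26.38, 28.39

IQR = Q3 − Q1 = 20.91 − 18.69 = 2.22.
Lower fence = Q1 − 1.5·IQR = 18.69 − 3.33 = 15.36.
Upper fence = Q3 + 1.5·IQR = 20.91 + 3.33 = 24.24.
14.03 < 15.36 → outlier.
15.28 < 15.36 → outlier.
26.38 > 24.24 → outlier.
28.39 > 24.24 → outlier.
All remaining values lie within [15.36, 24.24].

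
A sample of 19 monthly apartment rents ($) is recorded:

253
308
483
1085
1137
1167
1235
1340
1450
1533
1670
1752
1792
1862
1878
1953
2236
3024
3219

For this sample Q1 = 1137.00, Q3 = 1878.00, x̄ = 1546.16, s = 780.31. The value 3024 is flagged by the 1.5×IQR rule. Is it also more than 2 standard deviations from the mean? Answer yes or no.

no

z = (3024 − 1546.16) / 780.31 = 1.89.
|z| = 1.89 ≤ 2.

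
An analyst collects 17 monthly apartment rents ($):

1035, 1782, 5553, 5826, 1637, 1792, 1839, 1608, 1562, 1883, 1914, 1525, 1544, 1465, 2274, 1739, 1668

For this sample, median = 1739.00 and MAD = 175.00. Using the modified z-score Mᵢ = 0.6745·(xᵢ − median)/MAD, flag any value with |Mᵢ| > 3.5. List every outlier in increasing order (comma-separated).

5553, 5826

|Mᵢ| > 3.5 ⇔ |xᵢ − 1739.00| > 3.5·175.00/0.6745 = 908.08.
So outliers lie outside [830.92, 2647.08].
5553: M = 14.70 → outlier.
5826: M = 15.75 → outlier.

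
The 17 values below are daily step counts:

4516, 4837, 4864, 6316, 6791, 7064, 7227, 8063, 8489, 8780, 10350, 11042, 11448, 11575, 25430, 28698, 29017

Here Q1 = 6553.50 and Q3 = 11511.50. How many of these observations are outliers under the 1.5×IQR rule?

IQR = 4958.00; fences at 6553.50 − 7437.00 = -883.50 and 11511.50 + 7437.00 = 18948.50.
Outside the cutoffs: 25430, 28698, 29017.

3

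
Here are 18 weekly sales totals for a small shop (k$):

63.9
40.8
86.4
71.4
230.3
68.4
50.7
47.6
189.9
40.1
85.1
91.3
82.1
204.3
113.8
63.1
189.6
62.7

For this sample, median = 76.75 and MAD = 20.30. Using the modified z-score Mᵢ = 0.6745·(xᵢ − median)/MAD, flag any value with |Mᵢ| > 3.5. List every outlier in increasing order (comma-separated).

189.6, 189.9, 204.3, 230.3

|Mᵢ| > 3.5 ⇔ |xᵢ − 76.75| > 3.5·20.30/0.6745 = 105.34.
So outliers lie outside [-28.59, 182.09].
189.6: M = 3.75 → outlier.
189.9: M = 3.76 → outlier.
204.3: M = 4.24 → outlier.
230.3: M = 5.10 → outlier.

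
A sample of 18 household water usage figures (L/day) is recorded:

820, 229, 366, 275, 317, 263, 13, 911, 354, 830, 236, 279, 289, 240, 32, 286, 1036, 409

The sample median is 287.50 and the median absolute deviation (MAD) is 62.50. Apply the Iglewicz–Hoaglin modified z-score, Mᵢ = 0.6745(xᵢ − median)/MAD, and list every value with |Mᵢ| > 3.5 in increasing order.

820, 830, 911, 1036

|Mᵢ| > 3.5 ⇔ |xᵢ − 287.50| > 3.5·62.50/0.6745 = 324.31.
So outliers lie outside [-36.81, 611.81].
820: M = 5.75 → outlier.
830: M = 5.85 → outlier.
911: M = 6.73 → outlier.
1036: M = 8.08 → outlier.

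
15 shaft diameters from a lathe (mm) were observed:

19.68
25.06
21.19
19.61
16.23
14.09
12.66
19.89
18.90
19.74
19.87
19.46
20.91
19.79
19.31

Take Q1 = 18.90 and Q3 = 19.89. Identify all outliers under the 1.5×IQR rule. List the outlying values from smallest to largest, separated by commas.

12.66, 14.09, 16.23, 25.06

IQR = Q3 − Q1 = 19.89 − 18.90 = 0.99.
Lower fence = Q1 − 1.5·IQR = 18.90 − 1.485 = 17.415.
Upper fence = Q3 + 1.5·IQR = 19.89 + 1.485 = 21.375.
12.66 < 17.415 → outlier.
14.09 < 17.415 → outlier.
16.23 < 17.415 → outlier.
25.06 > 21.375 → outlier.
All remaining values lie within [17.415, 21.375].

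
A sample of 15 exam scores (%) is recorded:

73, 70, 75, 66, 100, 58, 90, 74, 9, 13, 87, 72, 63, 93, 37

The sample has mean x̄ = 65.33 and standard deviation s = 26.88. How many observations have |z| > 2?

Cutoffs: x̄ ± 2s = [11.57, 119.09].
Outside the cutoffs: 9.

1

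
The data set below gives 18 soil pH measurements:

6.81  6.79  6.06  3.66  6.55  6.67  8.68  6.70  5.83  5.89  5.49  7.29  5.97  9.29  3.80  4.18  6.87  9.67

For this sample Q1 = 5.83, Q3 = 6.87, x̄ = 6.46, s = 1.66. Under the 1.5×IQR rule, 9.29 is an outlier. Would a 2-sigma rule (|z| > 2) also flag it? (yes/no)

no

z = (9.29 − 6.46) / 1.66 = 1.70.
|z| = 1.70 ≤ 2.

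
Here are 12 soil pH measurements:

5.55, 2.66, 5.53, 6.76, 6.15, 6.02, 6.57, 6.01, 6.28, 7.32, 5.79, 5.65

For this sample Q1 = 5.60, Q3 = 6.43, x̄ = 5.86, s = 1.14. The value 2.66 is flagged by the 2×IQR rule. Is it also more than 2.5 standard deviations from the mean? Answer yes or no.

yes

z = (2.66 − 5.86) / 1.14 = -2.81.
|z| = 2.81 > 2.5.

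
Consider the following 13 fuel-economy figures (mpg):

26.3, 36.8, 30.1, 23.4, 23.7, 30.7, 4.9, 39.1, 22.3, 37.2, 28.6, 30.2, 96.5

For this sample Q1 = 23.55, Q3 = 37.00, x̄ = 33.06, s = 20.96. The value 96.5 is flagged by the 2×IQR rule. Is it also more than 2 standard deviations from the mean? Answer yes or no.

yes

z = (96.5 − 33.06) / 20.96 = 3.03.
|z| = 3.03 > 2.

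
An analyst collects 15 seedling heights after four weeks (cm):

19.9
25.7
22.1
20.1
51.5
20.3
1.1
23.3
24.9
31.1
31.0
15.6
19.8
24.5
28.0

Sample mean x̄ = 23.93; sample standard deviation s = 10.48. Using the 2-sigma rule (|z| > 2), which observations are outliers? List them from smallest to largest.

1.1, 51.5

Cutoffs at x̄ ± 2s: 23.93 ± 2·10.48 = [2.97, 44.89].
1.1: z = -2.18, |z| > 2 → outlier.
51.5: z = 2.63, |z| > 2 → outlier.
Every other value lies within [2.97, 44.89].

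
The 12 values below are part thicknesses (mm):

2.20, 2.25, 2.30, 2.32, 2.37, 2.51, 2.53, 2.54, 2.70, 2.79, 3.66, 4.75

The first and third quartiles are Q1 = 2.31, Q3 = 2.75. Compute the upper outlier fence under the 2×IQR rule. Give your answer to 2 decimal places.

IQR = Q3 − Q1 = 2.75 − 2.31 = 0.44.
Lower fence = Q1 − 2·IQR = 2.31 − 0.88 = 1.43.
Upper fence = Q3 + 2·IQR = 2.75 + 0.88 = 3.63.

3.63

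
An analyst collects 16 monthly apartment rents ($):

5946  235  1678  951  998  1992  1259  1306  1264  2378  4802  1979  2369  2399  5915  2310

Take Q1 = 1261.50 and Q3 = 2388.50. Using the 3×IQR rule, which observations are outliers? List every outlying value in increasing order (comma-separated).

5915, 5946

IQR = Q3 − Q1 = 2388.50 − 1261.50 = 1127.00.
Lower fence = Q1 − 3·IQR = 1261.50 − 3381.00 = -2119.50.
Upper fence = Q3 + 3·IQR = 2388.50 + 3381.00 = 5769.50.
5915 > 5769.50 → outlier.
5946 > 5769.50 → outlier.
All remaining values lie within [-2119.50, 5769.50].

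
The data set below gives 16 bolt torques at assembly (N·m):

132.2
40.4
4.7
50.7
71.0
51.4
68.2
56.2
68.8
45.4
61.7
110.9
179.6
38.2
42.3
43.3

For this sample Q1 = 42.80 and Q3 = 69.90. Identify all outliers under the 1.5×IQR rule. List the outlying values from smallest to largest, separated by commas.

IQR = Q3 − Q1 = 69.90 − 42.80 = 27.10.
Lower fence = Q1 − 1.5·IQR = 42.80 − 40.65 = 2.15.
Upper fence = Q3 + 1.5·IQR = 69.90 + 40.65 = 110.55.
110.9 > 110.55 → outlier.
132.2 > 110.55 → outlier.
179.6 > 110.55 → outlier.
All remaining values lie within [2.15, 110.55].

110.9, 132.2, 179.6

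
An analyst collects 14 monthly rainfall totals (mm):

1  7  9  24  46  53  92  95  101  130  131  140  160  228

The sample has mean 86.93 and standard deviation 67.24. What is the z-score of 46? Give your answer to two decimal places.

z = (46 − 86.93) / 67.24 = -0.61.

-0.61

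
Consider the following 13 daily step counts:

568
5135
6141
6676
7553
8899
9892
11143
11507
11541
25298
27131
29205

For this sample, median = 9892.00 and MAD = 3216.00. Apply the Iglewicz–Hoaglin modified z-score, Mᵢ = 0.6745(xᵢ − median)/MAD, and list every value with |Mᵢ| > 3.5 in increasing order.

27131, 29205

|Mᵢ| > 3.5 ⇔ |xᵢ − 9892.00| > 3.5·3216.00/0.6745 = 16687.92.
So outliers lie outside [-6795.92, 26579.92].
27131: M = 3.62 → outlier.
29205: M = 4.05 → outlier.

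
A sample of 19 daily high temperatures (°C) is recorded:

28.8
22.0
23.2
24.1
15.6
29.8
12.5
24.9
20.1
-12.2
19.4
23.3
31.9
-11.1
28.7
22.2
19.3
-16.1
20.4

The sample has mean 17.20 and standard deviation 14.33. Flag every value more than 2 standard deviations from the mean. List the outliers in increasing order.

-16.1, -12.2

Cutoffs at x̄ ± 2s: 17.20 ± 2·14.33 = [-11.46, 45.86].
-16.1: z = -2.32, |z| > 2 → outlier.
-12.2: z = -2.05, |z| > 2 → outlier.
Every other value lies within [-11.46, 45.86].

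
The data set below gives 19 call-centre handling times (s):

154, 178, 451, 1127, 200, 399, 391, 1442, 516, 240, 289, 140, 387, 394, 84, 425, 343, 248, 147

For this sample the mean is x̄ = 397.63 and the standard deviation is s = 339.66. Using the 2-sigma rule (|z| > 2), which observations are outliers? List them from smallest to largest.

Cutoffs at x̄ ± 2s: 397.63 ± 2·339.66 = [-281.69, 1076.95].
1127: z = 2.15, |z| > 2 → outlier.
1442: z = 3.07, |z| > 2 → outlier.
Every other value lies within [-281.69, 1076.95].

1127, 1442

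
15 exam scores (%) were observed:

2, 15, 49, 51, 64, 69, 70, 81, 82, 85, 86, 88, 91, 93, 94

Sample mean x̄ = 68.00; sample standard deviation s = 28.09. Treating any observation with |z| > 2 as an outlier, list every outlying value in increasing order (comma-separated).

Cutoffs at x̄ ± 2s: 68.00 ± 2·28.09 = [11.82, 124.18].
2: z = -2.35, |z| > 2 → outlier.
Every other value lies within [11.82, 124.18].

2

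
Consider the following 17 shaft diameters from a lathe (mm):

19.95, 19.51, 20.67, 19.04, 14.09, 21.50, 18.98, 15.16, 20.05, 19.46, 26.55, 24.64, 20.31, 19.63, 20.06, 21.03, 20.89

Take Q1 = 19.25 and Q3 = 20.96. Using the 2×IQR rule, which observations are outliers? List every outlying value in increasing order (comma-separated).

14.09, 15.16, 24.64, 26.55

IQR = Q3 − Q1 = 20.96 − 19.25 = 1.71.
Lower fence = Q1 − 2·IQR = 19.25 − 3.42 = 15.83.
Upper fence = Q3 + 2·IQR = 20.96 + 3.42 = 24.38.
14.09 < 15.83 → outlier.
15.16 < 15.83 → outlier.
24.64 > 24.38 → outlier.
26.55 > 24.38 → outlier.
All remaining values lie within [15.83, 24.38].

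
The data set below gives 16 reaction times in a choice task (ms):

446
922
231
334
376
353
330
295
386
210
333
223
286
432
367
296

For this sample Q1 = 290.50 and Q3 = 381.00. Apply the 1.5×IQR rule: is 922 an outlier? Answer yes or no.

IQR = Q3 − Q1 = 381.00 − 290.50 = 90.50.
Lower fence = Q1 − 1.5·IQR = 290.50 − 135.75 = 154.75.
Upper fence = Q3 + 1.5·IQR = 381.00 + 135.75 = 516.75.
922 lies above the upper fence.

yes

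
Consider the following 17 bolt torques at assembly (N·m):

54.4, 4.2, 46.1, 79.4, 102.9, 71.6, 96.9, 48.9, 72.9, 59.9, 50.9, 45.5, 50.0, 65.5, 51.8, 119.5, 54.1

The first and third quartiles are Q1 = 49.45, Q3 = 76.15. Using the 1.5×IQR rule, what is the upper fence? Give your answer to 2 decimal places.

IQR = Q3 − Q1 = 76.15 − 49.45 = 26.70.
Lower fence = Q1 − 1.5·IQR = 49.45 − 40.05 = 9.40.
Upper fence = Q3 + 1.5·IQR = 76.15 + 40.05 = 116.20.

116.20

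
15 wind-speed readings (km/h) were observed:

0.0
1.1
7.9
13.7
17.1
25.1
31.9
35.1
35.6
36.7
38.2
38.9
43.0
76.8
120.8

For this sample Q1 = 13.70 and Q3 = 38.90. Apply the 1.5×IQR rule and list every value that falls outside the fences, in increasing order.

76.8, 120.8

IQR = Q3 − Q1 = 38.90 − 13.70 = 25.20.
Lower fence = Q1 − 1.5·IQR = 13.70 − 37.80 = -24.10.
Upper fence = Q3 + 1.5·IQR = 38.90 + 37.80 = 76.70.
76.8 > 76.70 → outlier.
120.8 > 76.70 → outlier.
All remaining values lie within [-24.10, 76.70].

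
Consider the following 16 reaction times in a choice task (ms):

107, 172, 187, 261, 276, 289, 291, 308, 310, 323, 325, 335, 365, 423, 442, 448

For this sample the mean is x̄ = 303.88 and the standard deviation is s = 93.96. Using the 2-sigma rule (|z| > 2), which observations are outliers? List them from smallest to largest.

Cutoffs at x̄ ± 2s: 303.88 ± 2·93.96 = [115.96, 491.80].
107: z = -2.10, |z| > 2 → outlier.
Every other value lies within [115.96, 491.80].

107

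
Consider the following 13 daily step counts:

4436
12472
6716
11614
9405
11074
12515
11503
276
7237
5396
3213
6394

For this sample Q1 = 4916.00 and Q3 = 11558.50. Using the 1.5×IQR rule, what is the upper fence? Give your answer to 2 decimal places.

21522.25

IQR = Q3 − Q1 = 11558.50 − 4916.00 = 6642.50.
Lower fence = Q1 − 1.5·IQR = 4916.00 − 9963.75 = -5047.75.
Upper fence = Q3 + 1.5·IQR = 11558.50 + 9963.75 = 21522.25.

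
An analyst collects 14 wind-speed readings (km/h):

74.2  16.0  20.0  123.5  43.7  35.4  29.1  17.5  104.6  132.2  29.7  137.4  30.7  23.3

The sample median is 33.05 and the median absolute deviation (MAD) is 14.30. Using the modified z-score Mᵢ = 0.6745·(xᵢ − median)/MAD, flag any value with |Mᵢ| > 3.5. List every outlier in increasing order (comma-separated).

|Mᵢ| > 3.5 ⇔ |xᵢ − 33.05| > 3.5·14.30/0.6745 = 74.20.
So outliers lie outside [-41.15, 107.25].
123.5: M = 4.27 → outlier.
132.2: M = 4.68 → outlier.
137.4: M = 4.92 → outlier.

123.5, 132.2, 137.4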